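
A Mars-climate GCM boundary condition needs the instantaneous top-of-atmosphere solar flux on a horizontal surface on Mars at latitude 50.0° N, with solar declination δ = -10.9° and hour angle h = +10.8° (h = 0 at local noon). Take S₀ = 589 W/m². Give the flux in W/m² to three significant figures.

cos θ_z = sin φ sin δ + cos φ cos δ cos h = -0.144856 + 0.620011 = 0.475155.
Flux = S₀ · cos θ_z = 589 × 0.475155 = 279.9 W/m².

280 W/m²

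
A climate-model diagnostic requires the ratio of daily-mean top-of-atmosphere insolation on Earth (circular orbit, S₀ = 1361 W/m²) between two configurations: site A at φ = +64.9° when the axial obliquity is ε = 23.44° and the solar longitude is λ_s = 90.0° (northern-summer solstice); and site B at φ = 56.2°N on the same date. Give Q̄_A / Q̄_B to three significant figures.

— Configuration A (φ=+64.9°):
Solar declination: sin δ = sin ε · sin λ_s = sin 23.44° × sin 90.0° = 0.39779, so δ = +23.440°.
cos H₀ = −tan(+64.9°) tan(+23.440°) = -0.9256, H₀ = 2.7533 rad.
Bracket: H₀ sin φ sin δ + cos φ cos δ sin H₀ = 2.7533×0.90557×0.39779 + 0.42420×0.91748×0.37858 = 0.991812 + 0.147341 = 1.139153.
Q̄ = (S₀/π) × [bracket] = (1361/π) × 1.139153 = 493.50 W/m².
— Configuration B (φ=+56.2°):
cos H₀ = −tan(+56.2°) tan(+23.440°) = -0.6477, H₀ = 2.2753 rad.
Bracket: H₀ sin φ sin δ + cos φ cos δ sin H₀ = 2.2753×0.83098×0.39779 + 0.55630×0.91748×0.76193 = 0.752113 + 0.388885 = 1.140998.
Q̄ = (S₀/π) × [bracket] = (1361/π) × 1.140998 = 494.30 W/m².
Ratio Q̄_A / Q̄_B = 493.50 / 494.30 = 0.9984.

Q̄_A / Q̄_B ≈ 0.998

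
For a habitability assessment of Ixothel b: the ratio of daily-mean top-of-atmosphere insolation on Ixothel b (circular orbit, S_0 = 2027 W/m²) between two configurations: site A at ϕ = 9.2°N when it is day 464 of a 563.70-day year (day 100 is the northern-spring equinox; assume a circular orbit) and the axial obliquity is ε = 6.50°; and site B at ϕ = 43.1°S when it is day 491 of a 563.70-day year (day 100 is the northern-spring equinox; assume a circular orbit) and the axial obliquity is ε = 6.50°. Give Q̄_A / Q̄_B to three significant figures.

Q̄_A / Q̄_B ≈ 1.14

— Configuration A (ϕ=+9.2°):
Solar longitude: L_s = 360° × (464 − 100)/563.70 = 232.464°.
sin δ = sin 6.50° × sin 232.464° = -0.08977, so δ = -5.150°.
cos h₀ = −tan(+9.2°) tan(-5.150°) = 0.0146, h₀ = 1.5562 rad.
Bracket: h₀ sin ϕ sin δ + cos ϕ cos δ sin h₀ = 1.5562×0.15988×-0.08977 + 0.98714×0.99596×0.99989 = -0.022335 + 0.983044 = 0.960709.
Q̄ = (S_0/π) × [bracket] = (2027/π) × 0.960709 = 619.86 W/m².
— Configuration B (ϕ=-43.1°):
Solar longitude: L_s = 360° × (491 − 100)/563.70 = 249.707°.
sin δ = sin 6.50° × sin 249.707° = -0.10618, so δ = -6.095°.
cos h₀ = −tan(-43.1°) tan(-6.095°) = -0.0999, h₀ = 1.6709 rad.
Bracket: h₀ sin ϕ sin δ + cos ϕ cos δ sin h₀ = 1.6709×-0.68327×-0.10618 + 0.73016×0.99435×0.99500 = 0.121223 + 0.722404 = 0.843627.
Q̄ = (S_0/π) × [bracket] = (2027/π) × 0.843627 = 544.32 W/m².
Ratio Q̄_A / Q̄_B = 619.86 / 544.32 = 1.139.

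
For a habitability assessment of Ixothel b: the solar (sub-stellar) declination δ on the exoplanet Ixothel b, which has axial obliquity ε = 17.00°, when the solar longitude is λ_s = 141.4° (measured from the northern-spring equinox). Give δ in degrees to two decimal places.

sin δ = sin ε · sin λ_s = sin 17.00° × sin 141.4° = 0.182405.
δ = arcsin(0.182405) = +10.51°.

δ = +10.51°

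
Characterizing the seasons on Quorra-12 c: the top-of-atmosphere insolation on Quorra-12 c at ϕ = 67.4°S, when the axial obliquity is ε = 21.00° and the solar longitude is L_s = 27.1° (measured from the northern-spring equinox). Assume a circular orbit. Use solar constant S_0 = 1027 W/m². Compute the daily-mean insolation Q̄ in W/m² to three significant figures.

Solar declination: sin δ = sin ε · sin L_s = sin 21.00° × sin 27.1° = 0.16325, so δ = +9.396°.
cos h₀ = −tan(-67.4°) tan(+9.396°) = 0.3975, h₀ = 1.1620 rad.
Bracket: h₀ sin ϕ sin δ + cos ϕ cos δ sin h₀ = 1.1620×-0.92321×0.16325 + 0.38430×0.98658×0.91759 = -0.175130 + 0.347898 = 0.172768.
Q̄ = (S_0/π) × [bracket] = (1027/π) × 0.172768 = 56.48 W/m².

Q̄ ≈ 56.5 W/m²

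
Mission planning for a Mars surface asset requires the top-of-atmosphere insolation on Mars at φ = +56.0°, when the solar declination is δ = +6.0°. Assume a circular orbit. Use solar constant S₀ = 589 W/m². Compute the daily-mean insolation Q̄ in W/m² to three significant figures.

cos H₀ = −tan(+56.0°) tan(+6.000°) = -0.1558, H₀ = 1.7273 rad.
Bracket: H₀ sin φ sin δ + cos φ cos δ sin H₀ = 1.7273×0.82904×0.10453 + 0.55919×0.99452×0.98778 = 0.149687 + 0.549330 = 0.699017.
Q̄ = (S₀/π) × [bracket] = (589/π) × 0.699017 = 131.1 W/m².

Q̄ ≈ 131 W/m²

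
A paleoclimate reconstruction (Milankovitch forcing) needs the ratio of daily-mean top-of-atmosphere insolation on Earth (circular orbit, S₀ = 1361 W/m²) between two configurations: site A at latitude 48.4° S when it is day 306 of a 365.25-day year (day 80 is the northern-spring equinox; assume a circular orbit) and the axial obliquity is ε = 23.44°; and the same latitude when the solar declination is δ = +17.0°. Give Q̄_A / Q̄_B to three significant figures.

Q̄_A / Q̄_B ≈ 3.00

— Configuration A (φ=-48.4°):
Solar longitude: λ_s = 360° × (306 − 80)/365.25 = 222.752°.
sin δ = sin 23.44° × sin 222.752° = -0.27003, so δ = -15.666°.
cos H₀ = −tan(-48.4°) tan(-15.666°) = -0.3159, H₀ = 1.8922 rad.
Bracket: H₀ sin φ sin δ + cos φ cos δ sin H₀ = 1.8922×-0.74780×-0.27003 + 0.66393×0.96285×0.94880 = 0.382089 + 0.606535 = 0.988624.
Q̄ = (S₀/π) × [bracket] = (1361/π) × 0.988624 = 428.29 W/m².
— Configuration B (φ=-48.4°):
cos H₀ = −tan(-48.4°) tan(+17.000°) = 0.3444, H₀ = 1.2192 rad.
Bracket: H₀ sin φ sin δ + cos φ cos δ sin H₀ = 1.2192×-0.74780×0.29237 + 0.66393×0.95630×0.93884 = -0.266559 + 0.596085 = 0.329526.
Q̄ = (S₀/π) × [bracket] = (1361/π) × 0.329526 = 142.76 W/m².
Ratio Q̄_A / Q̄_B = 428.29 / 142.76 = 3.000.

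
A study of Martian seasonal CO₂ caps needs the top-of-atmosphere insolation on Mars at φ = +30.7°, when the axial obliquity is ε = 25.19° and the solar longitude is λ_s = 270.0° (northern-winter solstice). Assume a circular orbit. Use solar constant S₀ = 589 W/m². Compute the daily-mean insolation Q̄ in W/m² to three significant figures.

Q̄ ≈ 87.6 W/m²

Solar declination: sin δ = sin ε · sin λ_s = sin 25.19° × sin 270.0° = -0.42562, so δ = -25.190°.
cos H₀ = −tan(+30.7°) tan(-25.190°) = 0.2793, H₀ = 1.2878 rad.
Bracket: H₀ sin φ sin δ + cos φ cos δ sin H₀ = 1.2878×0.51054×-0.42562 + 0.85985×0.90490×0.96021 = -0.279834 + 0.747119 = 0.467285.
Q̄ = (S₀/π) × [bracket] = (589/π) × 0.467285 = 87.61 W/m².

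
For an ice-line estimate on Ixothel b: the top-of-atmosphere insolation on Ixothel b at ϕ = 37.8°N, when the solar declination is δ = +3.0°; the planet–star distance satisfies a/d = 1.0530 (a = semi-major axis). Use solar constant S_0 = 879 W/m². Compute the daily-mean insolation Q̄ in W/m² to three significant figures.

cos h₀ = −tan(+37.8°) tan(+3.000°) = -0.0407, h₀ = 1.6115 rad.
Bracket: h₀ sin ϕ sin δ + cos ϕ cos δ sin h₀ = 1.6115×0.61291×0.05234 + 0.79016×0.99863×0.99917 = 0.051696 + 0.788423 = 0.840119.
Inverse-square distance factor (a/d)² = 1.0530² = 1.108809.
Q̄ = (S_0/π) × 1.108809 × [bracket] = (879/π) × 1.108809 × 0.840119 = 260.6 W/m².

Q̄ ≈ 261 W/m²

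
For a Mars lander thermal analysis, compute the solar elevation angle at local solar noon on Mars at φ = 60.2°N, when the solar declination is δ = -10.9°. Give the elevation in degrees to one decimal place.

At local noon the hour angle is zero, so the zenith angle equals |φ − δ| = |+60.2° − (-10.900°)| = 71.100°.
Elevation = 90° − 71.100° = 18.9°.

18.9°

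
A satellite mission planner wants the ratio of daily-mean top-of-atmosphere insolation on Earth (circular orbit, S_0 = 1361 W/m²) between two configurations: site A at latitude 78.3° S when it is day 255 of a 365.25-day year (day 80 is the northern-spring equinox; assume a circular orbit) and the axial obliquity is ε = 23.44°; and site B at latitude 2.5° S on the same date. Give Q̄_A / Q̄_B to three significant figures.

— Configuration A (ϕ=-78.3°):
Solar longitude: L_s = 360° × (255 − 80)/365.25 = 172.485°.
sin δ = sin 23.44° × sin 172.485° = 0.05203, so δ = +2.982°.
cos h₀ = −tan(-78.3°) tan(+2.982°) = 0.2516, h₀ = 1.3165 rad.
Bracket: h₀ sin ϕ sin δ + cos ϕ cos δ sin h₀ = 1.3165×-0.97922×0.05203 + 0.20279×0.99865×0.96784 = -0.067074 + 0.196003 = 0.128929.
Q̄ = (S_0/π) × [bracket] = (1361/π) × 0.128929 = 55.855 W/m².
— Configuration B (ϕ=-2.5°):
cos h₀ = −tan(-2.5°) tan(+2.982°) = 0.0023, h₀ = 1.5685 rad.
Bracket: h₀ sin ϕ sin δ + cos ϕ cos δ sin h₀ = 1.5685×-0.04362×0.05203 + 0.99905×0.99865×1.00000 = -0.003560 + 0.997701 = 0.994141.
Q̄ = (S_0/π) × [bracket] = (1361/π) × 0.994141 = 430.68 W/m².
Ratio Q̄_A / Q̄_B = 55.855 / 430.68 = 0.1297.

Q̄_A / Q̄_B ≈ 0.130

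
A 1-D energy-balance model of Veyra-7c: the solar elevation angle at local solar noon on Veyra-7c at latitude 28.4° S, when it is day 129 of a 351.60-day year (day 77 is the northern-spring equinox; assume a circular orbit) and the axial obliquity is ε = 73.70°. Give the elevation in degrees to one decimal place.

11.3°

Solar longitude: L_s = 360° × (129 − 77)/351.60 = 53.242°.
sin δ = sin 73.70° × sin 53.242° = 0.76897, so δ = +50.262°.
At local noon the hour angle is zero, so the zenith angle equals |ϕ − δ| = |-28.4° − (+50.262°)| = 78.662°.
Elevation = 90° − 78.662° = 11.3°.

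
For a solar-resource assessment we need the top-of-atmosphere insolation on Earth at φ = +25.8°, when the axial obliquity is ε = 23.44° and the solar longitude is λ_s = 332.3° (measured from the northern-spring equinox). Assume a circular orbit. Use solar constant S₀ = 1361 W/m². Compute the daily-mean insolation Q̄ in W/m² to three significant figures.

Q̄ ≈ 330 W/m²

Solar declination: sin δ = sin ε · sin λ_s = sin 23.44° × sin 332.3° = -0.18491, so δ = -10.656°.
cos H₀ = −tan(+25.8°) tan(-10.656°) = 0.0910, H₀ = 1.4797 rad.
Bracket: H₀ sin φ sin δ + cos φ cos δ sin H₀ = 1.4797×0.43523×-0.18491 + 0.90032×0.98276×0.99585 = -0.119084 + 0.881127 = 0.762043.
Q̄ = (S₀/π) × [bracket] = (1361/π) × 0.762043 = 330.1 W/m².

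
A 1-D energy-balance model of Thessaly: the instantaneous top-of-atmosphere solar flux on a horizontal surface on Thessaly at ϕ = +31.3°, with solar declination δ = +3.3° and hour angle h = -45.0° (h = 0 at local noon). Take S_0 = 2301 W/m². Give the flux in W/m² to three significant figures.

cos θ_z = sin ϕ sin δ + cos ϕ cos δ cos h = 0.029906 + 0.603192 = 0.633098.
Flux = S_0 · cos θ_z = 2301 × 0.633098 = 1457 W/m².

1.46e+03 W/m²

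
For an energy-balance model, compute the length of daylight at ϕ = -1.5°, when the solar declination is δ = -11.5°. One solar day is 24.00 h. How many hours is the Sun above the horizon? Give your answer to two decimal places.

12.04 h

cos h₀ = −tan ϕ · tan δ = −tan(-1.5°) × tan(-11.500°) = -0.0053, so h₀ = 1.5761 rad = 90.31°.
Daylight = 2h₀/(2π) × 24.00 h = (1.5761/π) × 24.00 = 12.04 h.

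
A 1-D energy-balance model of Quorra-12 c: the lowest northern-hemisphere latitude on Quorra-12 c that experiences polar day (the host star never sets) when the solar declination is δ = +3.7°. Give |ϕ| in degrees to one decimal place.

Polar day requires cos h₀ = −tan ϕ tan δ ≤ −1, i.e. tan ϕ tan δ ≥ 1.
The boundary is |tan ϕ| · |tan δ| = 1, so |ϕ| = 90° − |δ| = 90° − 3.7° = 86.3° in the northern hemisphere.

|ϕ| = 86.3°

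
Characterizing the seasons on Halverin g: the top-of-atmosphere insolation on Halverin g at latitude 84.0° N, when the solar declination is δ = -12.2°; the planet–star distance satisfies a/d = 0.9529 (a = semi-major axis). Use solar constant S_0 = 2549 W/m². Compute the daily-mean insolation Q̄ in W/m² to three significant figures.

Q̄ ≈ 0.00 W/m²

cos h₀ = −tan(+84.0°) tan(-12.200°) = 2.0571 ≥ 1 ⇒ polar night, h₀ = 0 and Q̄ = 0.
Inverse-square distance factor (a/d)² = 0.9529² = 0.908018.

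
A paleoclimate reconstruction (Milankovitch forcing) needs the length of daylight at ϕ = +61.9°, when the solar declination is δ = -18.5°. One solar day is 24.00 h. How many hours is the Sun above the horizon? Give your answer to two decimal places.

cos h₀ = −tan ϕ · tan δ = −tan(+61.9°) × tan(-18.500°) = 0.6266, so h₀ = 0.8936 rad = 51.20°.
Daylight = 2h₀/(2π) × 24.00 h = (0.8936/π) × 24.00 = 6.83 h.

6.83 h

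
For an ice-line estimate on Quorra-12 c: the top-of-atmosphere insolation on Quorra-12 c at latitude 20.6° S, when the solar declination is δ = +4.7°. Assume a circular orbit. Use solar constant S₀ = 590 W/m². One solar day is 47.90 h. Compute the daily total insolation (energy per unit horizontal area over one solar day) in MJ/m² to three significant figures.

28.8 MJ/m²

cos H₀ = −tan(-20.6°) tan(+4.700°) = 0.0309, H₀ = 1.5399 rad.
Bracket: H₀ sin φ sin δ + cos φ cos δ sin H₀ = 1.5399×-0.35184×0.08194 + 0.93606×0.99664×0.99952 = -0.044395 + 0.932467 = 0.888072.
Q̄ = (S₀/π) × [bracket] = (590/π) × 0.888072 = 166.78 W/m².
Daily total = Q̄ × 47.90 h × 3600 s/h = 166.78 × 47.90 × 3600 / 10⁶ = 28.76 MJ/m².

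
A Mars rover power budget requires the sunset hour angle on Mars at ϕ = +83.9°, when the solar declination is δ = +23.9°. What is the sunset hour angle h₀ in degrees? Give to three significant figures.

Sunrise equation: cos h₀ = −tan ϕ · tan δ = -4.1466 ≤ −1, so the Sun never sets (polar day) and h₀ = π.

h₀ = 180°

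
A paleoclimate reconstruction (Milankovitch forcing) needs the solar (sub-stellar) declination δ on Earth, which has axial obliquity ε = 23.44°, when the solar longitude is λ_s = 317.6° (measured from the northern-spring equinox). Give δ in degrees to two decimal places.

δ = -15.56°

sin δ = sin ε · sin λ_s = sin 23.44° × sin 317.6° = -0.268230.
δ = arcsin(-0.268230) = -15.56°.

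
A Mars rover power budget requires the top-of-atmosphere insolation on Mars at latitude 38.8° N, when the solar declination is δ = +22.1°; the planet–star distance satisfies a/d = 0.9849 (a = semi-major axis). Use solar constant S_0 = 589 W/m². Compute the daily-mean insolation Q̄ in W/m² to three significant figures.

Q̄ ≈ 206 W/m²

cos h₀ = −tan(+38.8°) tan(+22.100°) = -0.3265, h₀ = 1.9034 rad.
Bracket: h₀ sin ϕ sin δ + cos ϕ cos δ sin h₀ = 1.9034×0.62660×0.37622 + 0.77934×0.92653×0.94520 = 0.448706 + 0.682512 = 1.131218.
Inverse-square distance factor (a/d)² = 0.9849² = 0.970028.
Q̄ = (S_0/π) × 0.970028 × [bracket] = (589/π) × 0.970028 × 1.131218 = 205.7 W/m².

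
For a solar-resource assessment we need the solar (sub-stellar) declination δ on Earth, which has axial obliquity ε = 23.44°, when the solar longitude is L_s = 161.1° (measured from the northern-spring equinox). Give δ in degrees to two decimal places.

δ = +7.40°

sin δ = sin ε · sin L_s = sin 23.44° × sin 161.1° = 0.128851.
δ = arcsin(0.128851) = +7.40°.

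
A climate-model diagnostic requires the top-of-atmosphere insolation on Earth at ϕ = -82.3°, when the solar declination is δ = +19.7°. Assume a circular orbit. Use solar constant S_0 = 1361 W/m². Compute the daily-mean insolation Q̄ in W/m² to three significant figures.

Q̄ ≈ 0.00 W/m²

cos h₀ = −tan(-82.3°) tan(+19.700°) = 2.6482 ≥ 1 ⇒ polar night, h₀ = 0 and Q̄ = 0.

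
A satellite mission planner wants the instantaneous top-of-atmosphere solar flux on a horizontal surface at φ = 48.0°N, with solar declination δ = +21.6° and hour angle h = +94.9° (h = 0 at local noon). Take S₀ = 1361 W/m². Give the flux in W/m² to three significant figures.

300 W/m²

cos θ_z = sin φ sin δ + cos φ cos δ cos h = 0.273570 + -0.053141 = 0.220429.
Flux = S₀ · cos θ_z = 1361 × 0.220429 = 300.0 W/m².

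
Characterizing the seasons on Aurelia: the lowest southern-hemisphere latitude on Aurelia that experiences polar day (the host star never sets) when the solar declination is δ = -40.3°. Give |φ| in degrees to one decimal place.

Polar day requires cos H₀ = −tan φ tan δ ≤ −1, i.e. tan φ tan δ ≥ 1.
The boundary is |tan φ| · |tan δ| = 1, so |φ| = 90° − |δ| = 90° − 40.3° = 49.7° in the southern hemisphere.

|φ| = 49.7°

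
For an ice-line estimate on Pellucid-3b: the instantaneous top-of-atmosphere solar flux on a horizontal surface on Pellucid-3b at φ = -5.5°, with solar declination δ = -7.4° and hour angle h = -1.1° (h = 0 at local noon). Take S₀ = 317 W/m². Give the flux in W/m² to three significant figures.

317 W/m²

cos θ_z = sin φ sin δ + cos φ cos δ cos h = 0.012345 + 0.986924 = 0.999269.
Flux = S₀ · cos θ_z = 317 × 0.999269 = 316.8 W/m².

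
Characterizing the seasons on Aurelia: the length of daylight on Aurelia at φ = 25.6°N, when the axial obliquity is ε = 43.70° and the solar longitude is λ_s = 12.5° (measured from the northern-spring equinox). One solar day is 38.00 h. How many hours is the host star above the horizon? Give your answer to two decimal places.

Solar declination: sin δ = sin ε · sin λ_s = sin 43.70° × sin 12.5° = 0.14953, so δ = +8.600°.
cos H₀ = −tan φ · tan δ = −tan(+25.6°) × tan(+8.600°) = -0.0725, so H₀ = 1.6433 rad = 94.16°.
Daylight = 2H₀/(2π) × 38.00 h = (1.6433/π) × 38.00 = 19.88 h.

19.88 h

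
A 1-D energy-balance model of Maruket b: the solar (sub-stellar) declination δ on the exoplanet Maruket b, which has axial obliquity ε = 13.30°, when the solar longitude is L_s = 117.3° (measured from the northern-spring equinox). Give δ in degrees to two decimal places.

δ = +11.80°

sin δ = sin ε · sin L_s = sin 13.30° × sin 117.3° = 0.204426.
δ = arcsin(0.204426) = +11.80°.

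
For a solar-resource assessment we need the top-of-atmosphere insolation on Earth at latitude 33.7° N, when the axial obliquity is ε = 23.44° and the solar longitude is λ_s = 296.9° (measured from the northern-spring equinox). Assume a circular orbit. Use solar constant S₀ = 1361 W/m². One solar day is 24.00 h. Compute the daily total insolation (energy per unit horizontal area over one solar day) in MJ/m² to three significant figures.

Solar declination: sin δ = sin ε · sin λ_s = sin 23.44° × sin 296.9° = -0.35475, so δ = -20.778°.
cos H₀ = −tan(+33.7°) tan(-20.778°) = 0.2530, H₀ = 1.3150 rad.
Bracket: H₀ sin φ sin δ + cos φ cos δ sin H₀ = 1.3150×0.55484×-0.35475 + 0.83195×0.93496×0.96745 = -0.258831 + 0.752521 = 0.493690.
Q̄ = (S₀/π) × [bracket] = (1361/π) × 0.493690 = 213.88 W/m².
Daily total = Q̄ × 24.00 h × 3600 s/h = 213.88 × 24.00 × 3600 / 10⁶ = 18.48 MJ/m².

18.5 MJ/m²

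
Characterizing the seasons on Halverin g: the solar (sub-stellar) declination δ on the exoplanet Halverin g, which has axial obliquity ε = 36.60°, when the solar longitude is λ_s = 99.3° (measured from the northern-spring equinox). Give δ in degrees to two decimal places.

sin δ = sin ε · sin λ_s = sin 36.60° × sin 99.3° = 0.588388.
δ = arcsin(0.588388) = +36.04°.

δ = +36.04°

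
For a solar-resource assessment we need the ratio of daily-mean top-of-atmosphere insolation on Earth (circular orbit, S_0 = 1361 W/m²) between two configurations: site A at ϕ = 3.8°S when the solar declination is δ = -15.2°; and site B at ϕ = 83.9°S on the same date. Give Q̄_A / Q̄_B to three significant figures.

— Configuration A (ϕ=-3.8°):
cos h₀ = −tan(-3.8°) tan(-15.200°) = -0.0180, h₀ = 1.5888 rad.
Bracket: h₀ sin ϕ sin δ + cos ϕ cos δ sin h₀ = 1.5888×-0.06627×-0.26219 + 0.99780×0.96502×0.99984 = 0.027606 + 0.962743 = 0.990349.
Q̄ = (S_0/π) × [bracket] = (1361/π) × 0.990349 = 429.04 W/m².
— Configuration B (ϕ=-83.9°):
cos h₀ = −tan(-83.9°) tan(-15.200°) = -2.5423 ≤ −1 ⇒ polar day, h₀ = π.
Bracket: h₀ sin ϕ sin δ + cos ϕ cos δ sin h₀ = 3.1416×-0.99434×-0.26219 + 0.10626×0.96502×0.00000 = 0.819034 + 0.000000 = 0.819034.
Q̄ = (S_0/π) × [bracket] = (1361/π) × 0.819034 = 354.82 W/m².
Ratio Q̄_A / Q̄_B = 429.04 / 354.82 = 1.209.

Q̄_A / Q̄_B ≈ 1.21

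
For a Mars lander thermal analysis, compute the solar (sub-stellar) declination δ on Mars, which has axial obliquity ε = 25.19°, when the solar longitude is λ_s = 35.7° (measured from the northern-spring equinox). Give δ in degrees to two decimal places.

δ = +14.38°

sin δ = sin ε · sin λ_s = sin 25.19° × sin 35.7° = 0.248368.
δ = arcsin(0.248368) = +14.38°.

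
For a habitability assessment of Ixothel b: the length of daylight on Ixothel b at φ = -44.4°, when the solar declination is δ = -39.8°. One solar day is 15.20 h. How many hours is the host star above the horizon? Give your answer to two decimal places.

12.22 h

cos H₀ = −tan φ · tan δ = −tan(-44.4°) × tan(-39.800°) = -0.8159, so H₀ = 2.5251 rad = 144.68°.
Daylight = 2H₀/(2π) × 15.20 h = (2.5251/π) × 15.20 = 12.22 h.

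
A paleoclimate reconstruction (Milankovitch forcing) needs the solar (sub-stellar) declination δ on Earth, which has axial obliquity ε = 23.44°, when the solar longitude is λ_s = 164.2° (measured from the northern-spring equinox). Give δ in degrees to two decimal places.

δ = +6.22°

sin δ = sin ε · sin λ_s = sin 23.44° × sin 164.2° = 0.108310.
δ = arcsin(0.108310) = +6.22°.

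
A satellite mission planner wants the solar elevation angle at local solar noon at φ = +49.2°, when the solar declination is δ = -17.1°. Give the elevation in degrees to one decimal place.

At local noon the hour angle is zero, so the zenith angle equals |φ − δ| = |+49.2° − (-17.100°)| = 66.300°.
Elevation = 90° − 66.300° = 23.7°.

23.7°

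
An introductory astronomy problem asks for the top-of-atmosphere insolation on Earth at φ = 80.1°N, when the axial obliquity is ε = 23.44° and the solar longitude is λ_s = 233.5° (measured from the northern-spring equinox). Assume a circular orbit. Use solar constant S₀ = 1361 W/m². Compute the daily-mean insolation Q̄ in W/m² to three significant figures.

Solar declination: sin δ = sin ε · sin λ_s = sin 23.44° × sin 233.5° = -0.31977, so δ = -18.649°.
cos H₀ = −tan(+80.1°) tan(-18.649°) = 1.9337 ≥ 1 ⇒ polar night, H₀ = 0 and Q̄ = 0.

Q̄ ≈ 0.00 W/m²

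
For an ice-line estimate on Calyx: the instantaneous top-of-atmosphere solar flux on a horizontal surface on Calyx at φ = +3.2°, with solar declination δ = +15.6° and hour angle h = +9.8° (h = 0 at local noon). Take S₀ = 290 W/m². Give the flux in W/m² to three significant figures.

cos θ_z = sin φ sin δ + cos φ cos δ cos h = 0.015012 + 0.947628 = 0.962640.
Flux = S₀ · cos θ_z = 290 × 0.962640 = 279.2 W/m².

279 W/m²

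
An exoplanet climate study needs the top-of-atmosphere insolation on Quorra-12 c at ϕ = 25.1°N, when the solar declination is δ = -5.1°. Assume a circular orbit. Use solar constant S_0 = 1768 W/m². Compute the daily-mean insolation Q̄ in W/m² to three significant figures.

Q̄ ≈ 475 W/m²

cos h₀ = −tan(+25.1°) tan(-5.100°) = 0.0418, h₀ = 1.5290 rad.
Bracket: h₀ sin ϕ sin δ + cos ϕ cos δ sin h₀ = 1.5290×0.42420×-0.08889 + 0.90557×0.99604×0.99913 = -0.057654 + 0.901199 = 0.843545.
Q̄ = (S_0/π) × [bracket] = (1768/π) × 0.843545 = 474.7 W/m².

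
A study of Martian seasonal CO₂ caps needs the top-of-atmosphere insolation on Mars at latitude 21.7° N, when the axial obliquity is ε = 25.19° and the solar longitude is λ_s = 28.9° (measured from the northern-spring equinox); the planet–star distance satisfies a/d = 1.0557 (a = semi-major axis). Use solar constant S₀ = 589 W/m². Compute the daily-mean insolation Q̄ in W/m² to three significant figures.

Solar declination: sin δ = sin ε · sin λ_s = sin 25.19° × sin 28.9° = 0.20570, so δ = +11.870°.
cos H₀ = −tan(+21.7°) tan(+11.870°) = -0.0836, H₀ = 1.6545 rad.
Bracket: H₀ sin φ sin δ + cos φ cos δ sin H₀ = 1.6545×0.36975×0.20570 + 0.92913×0.97862×0.99650 = 0.125837 + 0.906083 = 1.031920.
Inverse-square distance factor (a/d)² = 1.0557² = 1.114502.
Q̄ = (S₀/π) × 1.114502 × [bracket] = (589/π) × 1.114502 × 1.031920 = 215.6 W/m².

Q̄ ≈ 216 W/m²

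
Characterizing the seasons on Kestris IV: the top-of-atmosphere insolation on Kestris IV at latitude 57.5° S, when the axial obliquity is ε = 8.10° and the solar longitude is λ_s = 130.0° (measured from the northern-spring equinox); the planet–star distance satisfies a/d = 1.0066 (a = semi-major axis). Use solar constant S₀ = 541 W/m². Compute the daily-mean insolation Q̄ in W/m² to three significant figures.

Solar declination: sin δ = sin ε · sin λ_s = sin 8.10° × sin 130.0° = 0.10794, so δ = +6.196°.
cos H₀ = −tan(-57.5°) tan(+6.196°) = 0.1704, H₀ = 1.3995 rad.
Bracket: H₀ sin φ sin δ + cos φ cos δ sin H₀ = 1.3995×-0.84339×0.10794 + 0.53730×0.99416×0.98537 = -0.127404 + 0.526347 = 0.398943.
Inverse-square distance factor (a/d)² = 1.0066² = 1.013244.
Q̄ = (S₀/π) × 1.013244 × [bracket] = (541/π) × 1.013244 × 0.398943 = 69.61 W/m².

Q̄ ≈ 69.6 W/m²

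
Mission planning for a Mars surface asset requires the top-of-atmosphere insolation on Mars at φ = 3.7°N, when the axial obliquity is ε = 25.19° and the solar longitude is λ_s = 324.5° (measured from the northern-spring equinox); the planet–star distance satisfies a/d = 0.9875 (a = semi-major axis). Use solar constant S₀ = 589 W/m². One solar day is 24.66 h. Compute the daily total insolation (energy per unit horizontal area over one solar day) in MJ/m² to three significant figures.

Solar declination: sin δ = sin ε · sin λ_s = sin 25.19° × sin 324.5° = -0.24716, so δ = -14.309°.
cos H₀ = −tan(+3.7°) tan(-14.309°) = 0.0165, H₀ = 1.5543 rad.
Bracket: H₀ sin φ sin δ + cos φ cos δ sin H₀ = 1.5543×0.06453×-0.24716 + 0.99792×0.96897×0.99986 = -0.024790 + 0.966819 = 0.942029.
Inverse-square distance factor (a/d)² = 0.9875² = 0.975156.
Q̄ = (S₀/π) × 0.975156 × [bracket] = (589/π) × 0.975156 × 0.942029 = 172.23 W/m².
Daily total = Q̄ × 24.66 h × 3600 s/h = 172.23 × 24.66 × 3600 / 10⁶ = 15.29 MJ/m².

15.3 MJ/m²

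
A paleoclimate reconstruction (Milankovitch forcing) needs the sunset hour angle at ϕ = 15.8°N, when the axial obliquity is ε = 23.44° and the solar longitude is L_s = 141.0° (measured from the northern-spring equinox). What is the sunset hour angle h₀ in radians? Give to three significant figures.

h₀ = 1.64 rad

Solar declination: sin δ = sin ε · sin L_s = sin 23.44° × sin 141.0° = 0.25034, so δ = +14.497°.
cos h₀ = −tan ϕ · tan δ = −tan(+15.8°) × tan(+14.497°) = -0.0732, so h₀ = 1.6440 rad = 94.20°.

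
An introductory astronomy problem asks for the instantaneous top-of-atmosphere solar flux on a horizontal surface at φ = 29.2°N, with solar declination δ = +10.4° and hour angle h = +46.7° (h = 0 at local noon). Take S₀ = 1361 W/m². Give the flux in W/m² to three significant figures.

cos θ_z = sin φ sin δ + cos φ cos δ cos h = 0.088068 + 0.588831 = 0.676899.
Flux = S₀ · cos θ_z = 1361 × 0.676899 = 921.3 W/m².

921 W/m²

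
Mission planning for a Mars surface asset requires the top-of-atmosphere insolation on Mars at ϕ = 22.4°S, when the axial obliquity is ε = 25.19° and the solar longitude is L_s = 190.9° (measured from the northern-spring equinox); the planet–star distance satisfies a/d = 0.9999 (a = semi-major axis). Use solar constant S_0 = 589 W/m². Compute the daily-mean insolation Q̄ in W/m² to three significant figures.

Q̄ ≈ 182 W/m²

Solar declination: sin δ = sin ε · sin L_s = sin 25.19° × sin 190.9° = -0.08048, so δ = -4.616°.
cos h₀ = −tan(-22.4°) tan(-4.616°) = -0.0333, h₀ = 1.6041 rad.
Bracket: h₀ sin ϕ sin δ + cos ϕ cos δ sin h₀ = 1.6041×-0.38107×-0.08048 + 0.92455×0.99676×0.99945 = 0.049195 + 0.921048 = 0.970243.
Inverse-square distance factor (a/d)² = 0.9999² = 0.999800.
Q̄ = (S_0/π) × 0.999800 × [bracket] = (589/π) × 0.999800 × 0.970243 = 181.9 W/m².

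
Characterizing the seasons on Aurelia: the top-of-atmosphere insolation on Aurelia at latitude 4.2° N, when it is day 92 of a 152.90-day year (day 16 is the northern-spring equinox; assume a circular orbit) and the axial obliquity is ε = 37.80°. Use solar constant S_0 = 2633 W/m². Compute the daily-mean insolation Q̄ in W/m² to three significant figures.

Q̄ ≈ 837 W/m²

Solar longitude: L_s = 360° × (92 − 16)/152.90 = 178.940°.
sin δ = sin 37.80° × sin 178.940° = 0.01133, so δ = +0.649°.
cos h₀ = −tan(+4.2°) tan(+0.649°) = -0.0008, h₀ = 1.5716 rad.
Bracket: h₀ sin ϕ sin δ + cos ϕ cos δ sin h₀ = 1.5716×0.07324×0.01133 + 0.99731×0.99994×1.00000 = 0.001304 + 0.997250 = 0.998554.
Q̄ = (S_0/π) × [bracket] = (2633/π) × 0.998554 = 836.9 W/m².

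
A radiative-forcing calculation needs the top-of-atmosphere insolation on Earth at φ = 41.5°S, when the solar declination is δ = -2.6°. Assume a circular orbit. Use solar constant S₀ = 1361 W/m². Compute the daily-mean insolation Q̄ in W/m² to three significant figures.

cos H₀ = −tan(-41.5°) tan(-2.600°) = -0.0402, H₀ = 1.6110 rad.
Bracket: H₀ sin φ sin δ + cos φ cos δ sin H₀ = 1.6110×-0.66262×-0.04536 + 0.74896×0.99897×0.99919 = 0.048421 + 0.747583 = 0.796004.
Q̄ = (S₀/π) × [bracket] = (1361/π) × 0.796004 = 344.8 W/m².

Q̄ ≈ 345 W/m²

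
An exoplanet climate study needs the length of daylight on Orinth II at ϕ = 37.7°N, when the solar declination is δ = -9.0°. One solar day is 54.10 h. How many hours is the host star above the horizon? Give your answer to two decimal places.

24.94 h

cos h₀ = −tan ϕ · tan δ = −tan(+37.7°) × tan(-9.000°) = 0.1224, so h₀ = 1.4481 rad = 82.97°.
Daylight = 2h₀/(2π) × 54.10 h = (1.4481/π) × 54.10 = 24.94 h.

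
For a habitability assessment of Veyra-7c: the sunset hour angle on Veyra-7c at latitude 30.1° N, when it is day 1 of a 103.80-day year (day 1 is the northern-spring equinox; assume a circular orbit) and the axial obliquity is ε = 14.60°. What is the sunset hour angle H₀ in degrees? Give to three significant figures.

Solar longitude: λ_s = 360° × (1 − 1)/103.80 = 0.000°.
sin δ = sin 14.60° × sin 0.000° = 0.00000, so δ = +0.000°.
cos H₀ = −tan φ · tan δ = −tan(+30.1°) × tan(+0.000°) = -0.0000, so H₀ = 1.5708 rad = 90.00°.

H₀ = 90.0°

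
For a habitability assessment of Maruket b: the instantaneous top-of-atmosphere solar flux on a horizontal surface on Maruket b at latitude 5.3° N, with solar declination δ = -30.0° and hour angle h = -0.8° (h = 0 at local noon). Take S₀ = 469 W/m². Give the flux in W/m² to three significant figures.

cos θ_z = sin φ sin δ + cos φ cos δ cos h = -0.046185 + 0.862239 = 0.816054.
Flux = S₀ · cos θ_z = 469 × 0.816054 = 382.7 W/m².

383 W/m²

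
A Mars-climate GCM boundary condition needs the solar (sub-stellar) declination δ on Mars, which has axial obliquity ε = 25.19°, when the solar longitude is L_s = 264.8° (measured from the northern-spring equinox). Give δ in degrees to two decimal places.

δ = -25.08°

sin δ = sin ε · sin L_s = sin 25.19° × sin 264.8° = -0.423870.
δ = arcsin(-0.423870) = -25.08°.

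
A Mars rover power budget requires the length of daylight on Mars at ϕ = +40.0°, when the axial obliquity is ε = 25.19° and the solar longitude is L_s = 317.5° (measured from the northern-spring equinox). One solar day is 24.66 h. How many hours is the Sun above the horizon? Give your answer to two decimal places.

10.33 h

Solar declination: sin δ = sin ε · sin L_s = sin 25.19° × sin 317.5° = -0.28755, so δ = -16.711°.
cos h₀ = −tan ϕ · tan δ = −tan(+40.0°) × tan(-16.711°) = 0.2519, so h₀ = 1.3161 rad = 75.41°.
Daylight = 2h₀/(2π) × 24.66 h = (1.3161/π) × 24.66 = 10.33 h.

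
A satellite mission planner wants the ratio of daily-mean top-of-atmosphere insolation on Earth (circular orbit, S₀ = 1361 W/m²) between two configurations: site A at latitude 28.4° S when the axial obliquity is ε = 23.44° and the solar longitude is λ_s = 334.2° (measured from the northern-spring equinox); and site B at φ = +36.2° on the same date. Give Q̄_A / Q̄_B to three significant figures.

Q̄_A / Q̄_B ≈ 1.56

— Configuration A (φ=-28.4°):
Solar declination: sin δ = sin ε · sin λ_s = sin 23.44° × sin 334.2° = -0.17313, so δ = -9.970°.
cos H₀ = −tan(-28.4°) tan(-9.970°) = -0.0950, H₀ = 1.6660 rad.
Bracket: H₀ sin φ sin δ + cos φ cos δ sin H₀ = 1.6660×-0.47562×-0.17313 + 0.87965×0.98490×0.99547 = 0.137185 + 0.862443 = 0.999628.
Q̄ = (S₀/π) × [bracket] = (1361/π) × 0.999628 = 433.06 W/m².
— Configuration B (φ=+36.2°):
cos H₀ = −tan(+36.2°) tan(-9.970°) = 0.1287, H₀ = 1.4418 rad.
Bracket: H₀ sin φ sin δ + cos φ cos δ sin H₀ = 1.4418×0.59061×-0.17313 + 0.80696×0.98490×0.99169 = -0.147427 + 0.788170 = 0.640743.
Q̄ = (S₀/π) × [bracket] = (1361/π) × 0.640743 = 277.58 W/m².
Ratio Q̄_A / Q̄_B = 433.06 / 277.58 = 1.560.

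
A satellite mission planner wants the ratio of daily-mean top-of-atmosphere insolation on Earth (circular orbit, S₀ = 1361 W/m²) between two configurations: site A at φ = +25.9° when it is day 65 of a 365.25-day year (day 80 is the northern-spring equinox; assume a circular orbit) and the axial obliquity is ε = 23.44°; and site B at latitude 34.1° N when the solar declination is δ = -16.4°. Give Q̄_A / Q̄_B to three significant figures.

Q̄_A / Q̄_B ≈ 1.47

— Configuration A (φ=+25.9°):
Solar longitude: λ_s = 360° × (65 − 80)/365.25 = -14.784°, i.e. -14.784° + 360° = 345.216°.
sin δ = sin 23.44° × sin 345.216° = -0.10151, so δ = -5.826°.
cos H₀ = −tan(+25.9°) tan(-5.826°) = 0.0495, H₀ = 1.5212 rad.
Bracket: H₀ sin φ sin δ + cos φ cos δ sin H₀ = 1.5212×0.43680×-0.10151 + 0.89956×0.99483×0.99877 = -0.067449 + 0.893809 = 0.826360.
Q̄ = (S₀/π) × [bracket] = (1361/π) × 0.826360 = 358.00 W/m².
— Configuration B (φ=+34.1°):
cos H₀ = −tan(+34.1°) tan(-16.400°) = 0.1993, H₀ = 1.3702 rad.
Bracket: H₀ sin φ sin δ + cos φ cos δ sin H₀ = 1.3702×0.56064×-0.28234 + 0.82806×0.95931×0.97995 = -0.216890 + 0.778439 = 0.561549.
Q̄ = (S₀/π) × [bracket] = (1361/π) × 0.561549 = 243.27 W/m².
Ratio Q̄_A / Q̄_B = 358.00 / 243.27 = 1.472.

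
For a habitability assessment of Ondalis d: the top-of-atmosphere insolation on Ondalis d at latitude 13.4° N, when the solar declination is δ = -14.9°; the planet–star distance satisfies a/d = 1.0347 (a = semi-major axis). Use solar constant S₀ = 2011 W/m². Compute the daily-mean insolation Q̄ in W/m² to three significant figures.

cos H₀ = −tan(+13.4°) tan(-14.900°) = 0.0634, H₀ = 1.5074 rad.
Bracket: H₀ sin φ sin δ + cos φ cos δ sin H₀ = 1.5074×0.23175×-0.25713 + 0.97278×0.96638×0.99799 = -0.089826 + 0.938186 = 0.848360.
Inverse-square distance factor (a/d)² = 1.0347² = 1.070604.
Q̄ = (S₀/π) × 1.070604 × [bracket] = (2011/π) × 1.070604 × 0.848360 = 581.4 W/m².

Q̄ ≈ 581 W/m²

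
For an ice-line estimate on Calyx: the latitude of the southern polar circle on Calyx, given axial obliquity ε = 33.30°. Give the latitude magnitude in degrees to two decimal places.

56.70°

The polar circle is the lowest latitude that experiences at least one full rotation of continuous darkness at the northern-summer solstice; it lies at |φ| = 90° − ε = 90° − 33.30° = 56.70°.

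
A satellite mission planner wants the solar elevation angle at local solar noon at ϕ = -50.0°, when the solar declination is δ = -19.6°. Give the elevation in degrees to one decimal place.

59.6°

At local noon the hour angle is zero, so the zenith angle equals |ϕ − δ| = |-50.0° − (-19.600°)| = 30.400°.
Elevation = 90° − 30.400° = 59.6°.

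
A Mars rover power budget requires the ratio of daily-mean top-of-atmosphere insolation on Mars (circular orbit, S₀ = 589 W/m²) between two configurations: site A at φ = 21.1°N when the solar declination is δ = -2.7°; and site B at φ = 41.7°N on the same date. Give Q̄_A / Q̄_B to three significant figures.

— Configuration A (φ=+21.1°):
cos H₀ = −tan(+21.1°) tan(-2.700°) = 0.0182, H₀ = 1.5526 rad.
Bracket: H₀ sin φ sin δ + cos φ cos δ sin H₀ = 1.5526×0.36000×-0.04711 + 0.93295×0.99889×0.99983 = -0.026331 + 0.931756 = 0.905425.
Q̄ = (S₀/π) × [bracket] = (589/π) × 0.905425 = 169.75 W/m².
— Configuration B (φ=+41.7°):
cos H₀ = −tan(+41.7°) tan(-2.700°) = 0.0420, H₀ = 1.5288 rad.
Bracket: H₀ sin φ sin δ + cos φ cos δ sin H₀ = 1.5288×0.66523×-0.04711 + 0.74664×0.99889×0.99912 = -0.047911 + 0.745155 = 0.697244.
Q̄ = (S₀/π) × [bracket] = (589/π) × 0.697244 = 130.72 W/m².
Ratio Q̄_A / Q̄_B = 169.75 / 130.72 = 1.299.

Q̄_A / Q̄_B ≈ 1.30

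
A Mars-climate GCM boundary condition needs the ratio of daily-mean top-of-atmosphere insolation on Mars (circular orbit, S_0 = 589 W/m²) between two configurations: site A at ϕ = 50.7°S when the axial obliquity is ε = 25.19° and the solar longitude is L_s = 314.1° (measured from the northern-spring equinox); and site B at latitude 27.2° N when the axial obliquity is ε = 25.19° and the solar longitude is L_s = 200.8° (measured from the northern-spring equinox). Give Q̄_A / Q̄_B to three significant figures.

— Configuration A (ϕ=-50.7°):
Solar declination: sin δ = sin ε · sin L_s = sin 25.19° × sin 314.1° = -0.30565, so δ = -17.797°.
cos h₀ = −tan(-50.7°) tan(-17.797°) = -0.3922, h₀ = 1.9738 rad.
Bracket: h₀ sin ϕ sin δ + cos ϕ cos δ sin h₀ = 1.9738×-0.77384×-0.30565 + 0.63338×0.95214×0.91988 = 0.466851 + 0.554749 = 1.021600.
Q̄ = (S_0/π) × [bracket] = (589/π) × 1.021600 = 191.53 W/m².
— Configuration B (ϕ=+27.2°):
Solar declination: sin δ = sin ε · sin L_s = sin 25.19° × sin 200.8° = -0.15114, so δ = -8.693°.
cos h₀ = −tan(+27.2°) tan(-8.693°) = 0.0786, h₀ = 1.4921 rad.
Bracket: h₀ sin ϕ sin δ + cos ϕ cos δ sin h₀ = 1.4921×0.45710×-0.15114 + 0.88942×0.98851×0.99691 = -0.103083 + 0.876484 = 0.773401.
Q̄ = (S_0/π) × [bracket] = (589/π) × 0.773401 = 145.00 W/m².
Ratio Q̄_A / Q̄_B = 191.53 / 145.00 = 1.321.

Q̄_A / Q̄_B ≈ 1.32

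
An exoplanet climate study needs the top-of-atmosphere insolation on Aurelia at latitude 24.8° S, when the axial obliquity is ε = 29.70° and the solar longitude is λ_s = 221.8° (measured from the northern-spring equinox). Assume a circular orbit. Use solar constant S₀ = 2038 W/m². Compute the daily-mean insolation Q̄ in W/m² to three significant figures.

Q̄ ≈ 704 W/m²

Solar declination: sin δ = sin ε · sin λ_s = sin 29.70° × sin 221.8° = -0.33024, so δ = -19.283°.
cos H₀ = −tan(-24.8°) tan(-19.283°) = -0.1617, H₀ = 1.7332 rad.
Bracket: H₀ sin φ sin δ + cos φ cos δ sin H₀ = 1.7332×-0.41945×-0.33024 + 0.90778×0.94390×0.98685 = 0.240081 + 0.845586 = 1.085667.
Q̄ = (S₀/π) × [bracket] = (2038/π) × 1.085667 = 704.3 W/m².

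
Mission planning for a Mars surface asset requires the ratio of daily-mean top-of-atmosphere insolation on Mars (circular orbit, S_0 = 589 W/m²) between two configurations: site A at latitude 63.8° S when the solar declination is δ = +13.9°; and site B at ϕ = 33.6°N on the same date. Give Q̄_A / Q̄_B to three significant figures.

Q̄_A / Q̄_B ≈ 0.141

— Configuration A (ϕ=-63.8°):
cos h₀ = −tan(-63.8°) tan(+13.900°) = 0.5029, h₀ = 1.0438 rad.
Bracket: h₀ sin ϕ sin δ + cos ϕ cos δ sin h₀ = 1.0438×-0.89726×0.24023 + 0.44151×0.97072×0.86432 = -0.224990 + 0.370433 = 0.145443.
Q̄ = (S_0/π) × [bracket] = (589/π) × 0.145443 = 27.268 W/m².
— Configuration B (ϕ=+33.6°):
cos h₀ = −tan(+33.6°) tan(+13.900°) = -0.1644, h₀ = 1.7360 rad.
Bracket: h₀ sin ϕ sin δ + cos ϕ cos δ sin h₀ = 1.7360×0.55339×0.24023 + 0.83292×0.97072×0.98639 = 0.230785 + 0.797528 = 1.028313.
Q̄ = (S_0/π) × [bracket] = (589/π) × 1.028313 = 192.79 W/m².
Ratio Q̄_A / Q̄_B = 27.268 / 192.79 = 0.1414.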